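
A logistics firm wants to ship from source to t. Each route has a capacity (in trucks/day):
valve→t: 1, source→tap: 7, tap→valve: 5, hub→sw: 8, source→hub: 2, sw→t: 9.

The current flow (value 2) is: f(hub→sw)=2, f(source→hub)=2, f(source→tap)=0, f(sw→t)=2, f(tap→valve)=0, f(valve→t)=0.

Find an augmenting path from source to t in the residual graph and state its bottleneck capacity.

Residual along source→tap→valve→t: source→tap: 7, tap→valve: 5, valve→t: 1.
Bottleneck = min = 1.

source→tap→valve→t, bottleneck 1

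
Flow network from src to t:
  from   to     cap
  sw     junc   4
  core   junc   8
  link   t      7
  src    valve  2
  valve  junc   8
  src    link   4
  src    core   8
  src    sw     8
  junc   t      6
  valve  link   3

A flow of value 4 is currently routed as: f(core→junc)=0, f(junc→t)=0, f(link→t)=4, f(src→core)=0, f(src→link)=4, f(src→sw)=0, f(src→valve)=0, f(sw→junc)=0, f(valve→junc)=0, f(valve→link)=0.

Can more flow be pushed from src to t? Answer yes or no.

Yes

Residual path src→valve→junc→t has bottleneck 2 > 0.
Pushing 2 along it raises the flow to 6, so the given flow is not maximum.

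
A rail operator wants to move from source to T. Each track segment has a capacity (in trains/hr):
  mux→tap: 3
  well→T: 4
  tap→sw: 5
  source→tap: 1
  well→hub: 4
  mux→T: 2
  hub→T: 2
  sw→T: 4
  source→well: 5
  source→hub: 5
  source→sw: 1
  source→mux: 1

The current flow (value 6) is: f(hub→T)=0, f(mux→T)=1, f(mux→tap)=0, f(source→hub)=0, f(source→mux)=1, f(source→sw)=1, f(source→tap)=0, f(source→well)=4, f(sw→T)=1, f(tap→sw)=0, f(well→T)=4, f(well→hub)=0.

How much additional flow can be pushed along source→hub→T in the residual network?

Residual capacities along the path: source→hub: 5, hub→T: 2.
Minimum is 2.

2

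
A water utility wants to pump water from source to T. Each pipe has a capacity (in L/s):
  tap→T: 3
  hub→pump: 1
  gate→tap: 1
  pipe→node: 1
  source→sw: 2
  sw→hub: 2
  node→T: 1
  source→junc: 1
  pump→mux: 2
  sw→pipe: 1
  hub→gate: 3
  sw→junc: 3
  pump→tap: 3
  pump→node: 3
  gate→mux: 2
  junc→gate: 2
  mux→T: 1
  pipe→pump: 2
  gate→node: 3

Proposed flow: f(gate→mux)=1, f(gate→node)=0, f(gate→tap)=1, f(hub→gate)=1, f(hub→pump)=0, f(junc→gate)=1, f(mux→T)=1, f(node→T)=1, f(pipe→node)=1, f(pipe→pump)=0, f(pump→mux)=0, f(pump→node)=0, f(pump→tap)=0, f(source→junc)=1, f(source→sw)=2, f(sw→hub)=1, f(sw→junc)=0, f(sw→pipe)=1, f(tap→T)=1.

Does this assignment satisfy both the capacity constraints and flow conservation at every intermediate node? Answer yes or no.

Every edge has 0 ≤ f(e) ≤ cap(e).
At each intermediate node, inflow equals outflow.

Yes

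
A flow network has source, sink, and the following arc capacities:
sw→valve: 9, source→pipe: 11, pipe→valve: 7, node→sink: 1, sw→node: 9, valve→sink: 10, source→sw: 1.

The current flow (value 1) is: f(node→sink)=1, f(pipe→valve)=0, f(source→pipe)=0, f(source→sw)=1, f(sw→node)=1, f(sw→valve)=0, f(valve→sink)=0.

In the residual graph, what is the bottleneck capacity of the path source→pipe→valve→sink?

Residual capacities along the path: source→pipe: 11, pipe→valve: 7, valve→sink: 10.
Minimum is 7.

7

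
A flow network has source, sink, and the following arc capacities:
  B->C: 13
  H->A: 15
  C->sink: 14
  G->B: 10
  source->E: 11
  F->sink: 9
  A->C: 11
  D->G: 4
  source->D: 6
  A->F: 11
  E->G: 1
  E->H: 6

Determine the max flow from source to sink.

Augment source->D->G->B->C->sink: bottleneck 4. Total 4.
Augment source->E->G->B->C->sink: bottleneck 1. Total 5.
Augment source->E->H->A->F->sink: bottleneck 6. Total 11.
No augmenting path remains in the residual graph.

11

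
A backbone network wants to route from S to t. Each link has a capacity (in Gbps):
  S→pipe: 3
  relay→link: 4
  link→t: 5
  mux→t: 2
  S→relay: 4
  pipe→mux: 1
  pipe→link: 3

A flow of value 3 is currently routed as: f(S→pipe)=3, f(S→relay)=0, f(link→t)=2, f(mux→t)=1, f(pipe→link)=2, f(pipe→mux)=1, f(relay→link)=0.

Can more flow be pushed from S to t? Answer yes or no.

Residual path S→relay→link→t has bottleneck 3 > 0.
Pushing 3 along it raises the flow to 6, so the given flow is not maximum.

Yes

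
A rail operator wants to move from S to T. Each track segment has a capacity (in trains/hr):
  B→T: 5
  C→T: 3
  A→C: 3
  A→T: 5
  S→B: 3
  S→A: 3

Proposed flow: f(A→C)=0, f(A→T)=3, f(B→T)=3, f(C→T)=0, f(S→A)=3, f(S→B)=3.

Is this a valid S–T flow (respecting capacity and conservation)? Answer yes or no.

Yes

Every edge has 0 ≤ f(e) ≤ cap(e).
At each intermediate node, inflow equals outflow.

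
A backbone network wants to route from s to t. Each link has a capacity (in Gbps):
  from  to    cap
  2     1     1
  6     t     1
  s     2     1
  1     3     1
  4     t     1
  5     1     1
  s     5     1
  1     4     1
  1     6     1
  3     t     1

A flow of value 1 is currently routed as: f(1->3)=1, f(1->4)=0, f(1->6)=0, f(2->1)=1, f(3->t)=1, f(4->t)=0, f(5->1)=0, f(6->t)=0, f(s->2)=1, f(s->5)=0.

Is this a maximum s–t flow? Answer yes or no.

Residual path s->5->1->6->t has bottleneck 1 > 0.
Pushing 1 along it raises the flow to 2, so the given flow is not maximum.

No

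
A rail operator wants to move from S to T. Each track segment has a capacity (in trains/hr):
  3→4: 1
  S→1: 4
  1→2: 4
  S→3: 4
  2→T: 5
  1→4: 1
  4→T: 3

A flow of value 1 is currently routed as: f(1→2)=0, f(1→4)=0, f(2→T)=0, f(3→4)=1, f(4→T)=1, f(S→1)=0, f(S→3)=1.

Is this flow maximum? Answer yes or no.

Residual path S→1→4→T has bottleneck 1 > 0.
Pushing 1 along it raises the flow to 2, so the given flow is not maximum.

No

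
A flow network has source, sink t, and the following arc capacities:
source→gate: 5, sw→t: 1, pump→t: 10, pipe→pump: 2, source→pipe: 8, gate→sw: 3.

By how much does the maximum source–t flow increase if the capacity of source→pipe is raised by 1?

0

Original max flow = 3.
Edge source→pipe does not cross the min cut (source side {gate, pipe, source, sw}), so extra capacity there cannot help.
New max flow = 3. Increase = 0.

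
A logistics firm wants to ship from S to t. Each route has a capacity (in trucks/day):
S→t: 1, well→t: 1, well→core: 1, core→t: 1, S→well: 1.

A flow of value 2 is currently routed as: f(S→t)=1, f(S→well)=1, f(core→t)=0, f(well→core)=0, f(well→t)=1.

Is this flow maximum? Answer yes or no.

Residual reachable from S: {S}; t is not reachable.
Saturated cut: S→well, S→t with total capacity 2 = current flow value. Flow is maximum.

Yes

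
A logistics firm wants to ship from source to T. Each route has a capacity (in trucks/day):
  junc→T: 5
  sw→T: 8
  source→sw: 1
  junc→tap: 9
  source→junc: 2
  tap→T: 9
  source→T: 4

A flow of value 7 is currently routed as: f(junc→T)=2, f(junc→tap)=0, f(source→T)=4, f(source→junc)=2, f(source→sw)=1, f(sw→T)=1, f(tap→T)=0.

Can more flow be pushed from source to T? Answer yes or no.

Residual reachable from source: {source}; T is not reachable.
Saturated cut: source→junc, source→sw, source→T with total capacity 7 = current flow value. Flow is maximum.

No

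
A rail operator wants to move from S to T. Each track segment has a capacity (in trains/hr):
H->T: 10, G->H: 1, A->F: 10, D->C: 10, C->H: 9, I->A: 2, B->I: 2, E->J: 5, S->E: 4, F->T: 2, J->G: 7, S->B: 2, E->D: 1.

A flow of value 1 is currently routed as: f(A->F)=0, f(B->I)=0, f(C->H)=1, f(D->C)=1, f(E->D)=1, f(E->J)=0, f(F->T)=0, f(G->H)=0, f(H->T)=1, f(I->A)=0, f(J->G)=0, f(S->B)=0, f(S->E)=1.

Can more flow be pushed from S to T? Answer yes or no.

Yes

Residual path S->E->J->G->H->T has bottleneck 1 > 0.
Pushing 1 along it raises the flow to 2, so the given flow is not maximum.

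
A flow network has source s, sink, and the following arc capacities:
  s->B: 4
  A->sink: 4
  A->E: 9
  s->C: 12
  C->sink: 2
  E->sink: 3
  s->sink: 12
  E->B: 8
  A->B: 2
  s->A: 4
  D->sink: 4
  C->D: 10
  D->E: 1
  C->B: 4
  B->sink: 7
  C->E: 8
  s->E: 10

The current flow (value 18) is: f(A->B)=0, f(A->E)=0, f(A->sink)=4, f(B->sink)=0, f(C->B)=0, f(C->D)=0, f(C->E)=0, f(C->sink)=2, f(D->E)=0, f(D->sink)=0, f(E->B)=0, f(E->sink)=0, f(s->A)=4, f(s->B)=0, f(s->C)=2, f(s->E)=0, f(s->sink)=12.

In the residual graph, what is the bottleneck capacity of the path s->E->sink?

Residual capacities along the path: s->E: 10, E->sink: 3.
Minimum is 3.

3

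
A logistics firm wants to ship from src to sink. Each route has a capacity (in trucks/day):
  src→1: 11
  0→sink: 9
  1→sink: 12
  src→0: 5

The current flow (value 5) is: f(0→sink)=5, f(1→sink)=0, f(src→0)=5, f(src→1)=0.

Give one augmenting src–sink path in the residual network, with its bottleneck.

src→1→sink, bottleneck 11

Residual along src→1→sink: src→1: 11, 1→sink: 12.
Bottleneck = min = 11.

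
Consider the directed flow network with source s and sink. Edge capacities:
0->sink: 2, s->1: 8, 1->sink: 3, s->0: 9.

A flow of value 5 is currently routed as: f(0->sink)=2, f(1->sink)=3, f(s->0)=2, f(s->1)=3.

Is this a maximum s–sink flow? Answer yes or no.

Yes

Residual reachable from s: {0, 1, s}; sink is not reachable.
Saturated cut: 1->sink, 0->sink with total capacity 5 = current flow value. Flow is maximum.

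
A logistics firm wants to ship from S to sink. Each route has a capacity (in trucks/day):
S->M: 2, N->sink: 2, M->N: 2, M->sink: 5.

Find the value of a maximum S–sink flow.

2

Augment S->M->sink: bottleneck 2. Total 2.
No augmenting path remains in the residual graph.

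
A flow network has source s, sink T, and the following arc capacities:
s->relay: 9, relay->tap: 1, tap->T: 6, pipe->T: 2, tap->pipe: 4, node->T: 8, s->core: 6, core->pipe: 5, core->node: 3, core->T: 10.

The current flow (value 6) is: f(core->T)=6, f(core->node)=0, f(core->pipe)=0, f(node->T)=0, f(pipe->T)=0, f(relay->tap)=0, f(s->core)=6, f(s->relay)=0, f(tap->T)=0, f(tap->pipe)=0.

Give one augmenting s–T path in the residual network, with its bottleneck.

Residual along s->relay->tap->T: s->relay: 9, relay->tap: 1, tap->T: 6.
Bottleneck = min = 1.

s->relay->tap->T, bottleneck 1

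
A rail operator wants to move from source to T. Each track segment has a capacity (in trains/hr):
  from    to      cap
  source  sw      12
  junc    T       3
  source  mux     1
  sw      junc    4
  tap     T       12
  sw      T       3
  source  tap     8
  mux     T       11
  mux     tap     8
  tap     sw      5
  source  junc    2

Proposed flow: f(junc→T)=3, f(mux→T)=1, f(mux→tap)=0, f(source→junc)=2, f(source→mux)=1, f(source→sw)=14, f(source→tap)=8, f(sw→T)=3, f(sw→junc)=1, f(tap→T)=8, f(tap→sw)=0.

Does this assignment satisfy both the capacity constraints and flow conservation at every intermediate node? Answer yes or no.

No

Capacity violated on source→sw: flow 14 > capacity 12.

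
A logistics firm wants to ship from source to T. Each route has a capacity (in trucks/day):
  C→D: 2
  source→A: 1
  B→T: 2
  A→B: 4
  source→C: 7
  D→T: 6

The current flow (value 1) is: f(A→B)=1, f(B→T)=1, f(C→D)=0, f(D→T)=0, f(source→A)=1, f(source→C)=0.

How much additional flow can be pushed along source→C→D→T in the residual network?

Residual capacities along the path: source→C: 7, C→D: 2, D→T: 6.
Minimum is 2.

2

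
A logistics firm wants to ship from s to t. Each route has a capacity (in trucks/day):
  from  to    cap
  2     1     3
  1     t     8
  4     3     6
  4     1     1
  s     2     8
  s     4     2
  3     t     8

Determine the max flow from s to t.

Augment s→4→3→t: bottleneck 2. Total 2.
Augment s→2→1→t: bottleneck 3. Total 5.
No augmenting path remains in the residual graph.

5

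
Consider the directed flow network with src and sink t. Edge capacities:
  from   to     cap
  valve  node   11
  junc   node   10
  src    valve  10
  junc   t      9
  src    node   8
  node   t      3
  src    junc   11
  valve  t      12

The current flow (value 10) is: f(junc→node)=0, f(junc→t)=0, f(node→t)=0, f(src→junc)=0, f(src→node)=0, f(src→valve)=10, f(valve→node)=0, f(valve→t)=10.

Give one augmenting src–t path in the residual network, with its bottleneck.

Residual along src→junc→t: src→junc: 11, junc→t: 9.
Bottleneck = min = 9.

src→junc→t, bottleneck 9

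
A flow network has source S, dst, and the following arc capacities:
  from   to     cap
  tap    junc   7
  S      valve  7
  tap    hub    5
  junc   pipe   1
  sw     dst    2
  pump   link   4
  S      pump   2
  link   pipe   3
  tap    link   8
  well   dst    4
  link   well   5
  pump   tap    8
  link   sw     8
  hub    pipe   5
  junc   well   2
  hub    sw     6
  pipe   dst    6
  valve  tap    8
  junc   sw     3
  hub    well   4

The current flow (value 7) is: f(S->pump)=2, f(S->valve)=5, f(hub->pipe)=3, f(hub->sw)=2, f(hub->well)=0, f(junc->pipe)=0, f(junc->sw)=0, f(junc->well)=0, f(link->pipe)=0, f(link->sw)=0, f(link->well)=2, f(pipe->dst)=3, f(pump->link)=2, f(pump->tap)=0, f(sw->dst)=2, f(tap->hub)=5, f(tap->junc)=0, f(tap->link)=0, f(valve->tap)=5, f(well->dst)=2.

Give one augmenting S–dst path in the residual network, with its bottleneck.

S->valve->tap->link->well->dst, bottleneck 2

Residual along S->valve->tap->link->well->dst: S->valve: 2, valve->tap: 3, tap->link: 8, link->well: 3, well->dst: 2.
Bottleneck = min = 2.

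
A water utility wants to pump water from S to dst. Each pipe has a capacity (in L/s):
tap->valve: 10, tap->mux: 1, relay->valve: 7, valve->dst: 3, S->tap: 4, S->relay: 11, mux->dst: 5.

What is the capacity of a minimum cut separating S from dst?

4

Max flow = 4 (via 2 augmenting paths).
In the residual at optimum, the set reachable from S is {S, relay, tap, valve}.
Cut edges: tap->mux (cap 1), valve->dst (cap 3). Sum = 4.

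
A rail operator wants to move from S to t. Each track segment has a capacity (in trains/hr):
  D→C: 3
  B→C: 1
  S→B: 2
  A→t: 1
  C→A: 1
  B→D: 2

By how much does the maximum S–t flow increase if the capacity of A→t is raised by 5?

0

Original max flow = 1.
Edge A→t does not cross the min cut (source side {B, C, D, S}), so extra capacity there cannot help.
New max flow = 1. Increase = 0.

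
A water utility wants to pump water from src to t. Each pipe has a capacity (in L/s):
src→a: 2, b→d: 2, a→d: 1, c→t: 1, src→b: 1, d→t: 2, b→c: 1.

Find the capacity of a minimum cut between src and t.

2

Max flow = 2 (via 2 augmenting paths).
In the residual at optimum, the set reachable from src is {a, src}.
Cut edges: src→b (cap 1), a→d (cap 1). Sum = 2.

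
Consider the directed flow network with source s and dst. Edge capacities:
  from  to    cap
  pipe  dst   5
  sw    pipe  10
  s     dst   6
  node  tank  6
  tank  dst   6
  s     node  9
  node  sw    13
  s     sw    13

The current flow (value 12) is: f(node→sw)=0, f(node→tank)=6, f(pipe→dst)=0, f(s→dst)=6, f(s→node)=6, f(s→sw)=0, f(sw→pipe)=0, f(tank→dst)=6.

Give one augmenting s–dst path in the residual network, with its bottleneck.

Residual along s→sw→pipe→dst: s→sw: 13, sw→pipe: 10, pipe→dst: 5.
Bottleneck = min = 5.

s→sw→pipe→dst, bottleneck 5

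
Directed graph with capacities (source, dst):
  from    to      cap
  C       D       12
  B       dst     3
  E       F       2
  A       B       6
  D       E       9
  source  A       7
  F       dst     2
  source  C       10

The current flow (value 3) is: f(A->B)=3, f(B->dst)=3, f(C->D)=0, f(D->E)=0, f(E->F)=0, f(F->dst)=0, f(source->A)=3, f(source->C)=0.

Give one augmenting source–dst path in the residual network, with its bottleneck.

Residual along source->C->D->E->F->dst: source->C: 10, C->D: 12, D->E: 9, E->F: 2, F->dst: 2.
Bottleneck = min = 2.

source->C->D->E->F->dst, bottleneck 2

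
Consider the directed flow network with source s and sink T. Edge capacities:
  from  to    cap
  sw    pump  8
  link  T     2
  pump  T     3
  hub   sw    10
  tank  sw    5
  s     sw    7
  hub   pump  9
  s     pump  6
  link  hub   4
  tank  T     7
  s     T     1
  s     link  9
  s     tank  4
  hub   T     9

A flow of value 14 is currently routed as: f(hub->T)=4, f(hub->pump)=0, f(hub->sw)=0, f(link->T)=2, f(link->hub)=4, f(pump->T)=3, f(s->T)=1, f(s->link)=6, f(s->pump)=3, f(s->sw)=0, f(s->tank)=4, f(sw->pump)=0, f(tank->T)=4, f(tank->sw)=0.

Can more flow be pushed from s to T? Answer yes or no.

Residual reachable from s: {link, pump, s, sw}; T is not reachable.
Saturated cut: s->tank, s->T, link->hub, link->T, pump->T with total capacity 14 = current flow value. Flow is maximum.

No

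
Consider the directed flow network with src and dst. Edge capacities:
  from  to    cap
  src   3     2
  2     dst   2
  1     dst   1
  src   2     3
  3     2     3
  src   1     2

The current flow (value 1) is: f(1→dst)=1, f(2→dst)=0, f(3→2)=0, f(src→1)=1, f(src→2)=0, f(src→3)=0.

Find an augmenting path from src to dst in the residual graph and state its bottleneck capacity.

src→2→dst, bottleneck 2

Residual along src→2→dst: src→2: 3, 2→dst: 2.
Bottleneck = min = 2.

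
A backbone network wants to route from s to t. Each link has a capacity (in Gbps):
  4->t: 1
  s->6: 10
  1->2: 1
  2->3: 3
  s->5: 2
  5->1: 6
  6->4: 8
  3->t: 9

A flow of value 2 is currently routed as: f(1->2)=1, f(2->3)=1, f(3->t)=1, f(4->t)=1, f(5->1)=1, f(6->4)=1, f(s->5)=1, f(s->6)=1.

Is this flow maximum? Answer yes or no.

Residual reachable from s: {1, 4, 5, 6, s}; t is not reachable.
Saturated cut: 1->2, 4->t with total capacity 2 = current flow value. Flow is maximum.

Yes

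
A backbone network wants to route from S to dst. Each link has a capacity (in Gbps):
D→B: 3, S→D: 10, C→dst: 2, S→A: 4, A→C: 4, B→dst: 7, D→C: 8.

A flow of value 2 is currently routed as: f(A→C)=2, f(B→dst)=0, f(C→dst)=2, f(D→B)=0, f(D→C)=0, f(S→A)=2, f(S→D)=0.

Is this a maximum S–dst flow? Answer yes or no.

No

Residual path S→D→B→dst has bottleneck 3 > 0.
Pushing 3 along it raises the flow to 5, so the given flow is not maximum.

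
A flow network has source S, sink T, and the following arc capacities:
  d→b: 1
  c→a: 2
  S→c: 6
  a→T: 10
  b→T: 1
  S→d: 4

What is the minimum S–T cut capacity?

Max flow = 3 (via 2 augmenting paths).
In the residual at optimum, the set reachable from S is {S, c, d}.
Cut edges: d→b (cap 1), c→a (cap 2). Sum = 3.

3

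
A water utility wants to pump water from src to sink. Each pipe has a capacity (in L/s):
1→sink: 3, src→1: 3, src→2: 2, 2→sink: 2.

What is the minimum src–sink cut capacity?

Max flow = 5 (via 2 augmenting paths).
In the residual at optimum, the set reachable from src is {src}.
Cut edges: src→2 (cap 2), src→1 (cap 3). Sum = 5.

5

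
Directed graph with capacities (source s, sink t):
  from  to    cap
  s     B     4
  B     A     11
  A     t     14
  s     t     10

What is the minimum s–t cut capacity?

Max flow = 14 (via 2 augmenting paths).
In the residual at optimum, the set reachable from s is {s}.
Cut edges: s→B (cap 4), s→t (cap 10). Sum = 14.

14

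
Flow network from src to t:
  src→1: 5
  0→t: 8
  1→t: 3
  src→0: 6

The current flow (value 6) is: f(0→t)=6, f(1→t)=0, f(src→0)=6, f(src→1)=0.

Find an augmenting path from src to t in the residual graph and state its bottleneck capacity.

src→1→t, bottleneck 3

Residual along src→1→t: src→1: 5, 1→t: 3.
Bottleneck = min = 3.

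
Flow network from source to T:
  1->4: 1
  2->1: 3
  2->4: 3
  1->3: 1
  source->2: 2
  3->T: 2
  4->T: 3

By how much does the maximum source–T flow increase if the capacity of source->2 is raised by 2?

Original max flow = 2.
After raising cap(source->2), augmenting paths through that edge carry 2 more units.
New max flow = 4. Increase = 2.

2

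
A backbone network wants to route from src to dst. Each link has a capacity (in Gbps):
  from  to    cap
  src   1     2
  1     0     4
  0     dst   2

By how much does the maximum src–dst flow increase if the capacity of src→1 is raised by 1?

0

Original max flow = 2.
Even with extra capacity on src→1, another cut of capacity 2 remains binding.
New max flow = 2. Increase = 0.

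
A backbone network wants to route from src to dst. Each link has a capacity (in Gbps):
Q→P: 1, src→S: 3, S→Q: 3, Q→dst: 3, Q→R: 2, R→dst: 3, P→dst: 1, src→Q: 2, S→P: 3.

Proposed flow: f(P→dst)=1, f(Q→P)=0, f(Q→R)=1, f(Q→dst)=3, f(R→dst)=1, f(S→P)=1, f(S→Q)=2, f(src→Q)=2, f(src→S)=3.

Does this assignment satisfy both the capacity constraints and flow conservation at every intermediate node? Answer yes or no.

Yes

Every edge has 0 ≤ f(e) ≤ cap(e).
At each intermediate node, inflow equals outflow.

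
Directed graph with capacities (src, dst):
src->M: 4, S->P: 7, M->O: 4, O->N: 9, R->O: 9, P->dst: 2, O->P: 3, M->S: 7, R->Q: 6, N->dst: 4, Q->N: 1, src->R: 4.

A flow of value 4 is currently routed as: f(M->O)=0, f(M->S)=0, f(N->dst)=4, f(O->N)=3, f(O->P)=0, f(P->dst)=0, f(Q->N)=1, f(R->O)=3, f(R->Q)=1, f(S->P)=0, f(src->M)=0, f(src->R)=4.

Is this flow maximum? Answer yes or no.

No

Residual path src->M->O->P->dst has bottleneck 2 > 0.
Pushing 2 along it raises the flow to 6, so the given flow is not maximum.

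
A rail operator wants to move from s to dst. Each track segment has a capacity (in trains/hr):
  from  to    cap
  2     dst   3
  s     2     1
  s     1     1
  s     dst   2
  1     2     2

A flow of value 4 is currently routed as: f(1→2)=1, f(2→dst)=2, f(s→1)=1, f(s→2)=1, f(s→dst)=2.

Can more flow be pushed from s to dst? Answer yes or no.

No

Residual reachable from s: {s}; dst is not reachable.
Saturated cut: s→1, s→2, s→dst with total capacity 4 = current flow value. Flow is maximum.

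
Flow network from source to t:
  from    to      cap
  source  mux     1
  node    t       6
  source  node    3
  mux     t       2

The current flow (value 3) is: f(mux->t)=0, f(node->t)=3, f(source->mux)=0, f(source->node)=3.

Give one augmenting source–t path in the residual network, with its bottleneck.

Residual along source->mux->t: source->mux: 1, mux->t: 2.
Bottleneck = min = 1.

source->mux->t, bottleneck 1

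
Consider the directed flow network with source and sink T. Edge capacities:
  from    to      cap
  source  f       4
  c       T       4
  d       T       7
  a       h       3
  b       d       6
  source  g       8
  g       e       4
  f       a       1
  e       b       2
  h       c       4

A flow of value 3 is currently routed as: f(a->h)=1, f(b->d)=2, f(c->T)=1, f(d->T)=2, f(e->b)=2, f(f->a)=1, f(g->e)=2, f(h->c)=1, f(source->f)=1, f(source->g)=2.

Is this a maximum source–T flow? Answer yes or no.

Yes

Residual reachable from source: {e, f, g, source}; T is not reachable.
Saturated cut: f->a, e->b with total capacity 3 = current flow value. Flow is maximum.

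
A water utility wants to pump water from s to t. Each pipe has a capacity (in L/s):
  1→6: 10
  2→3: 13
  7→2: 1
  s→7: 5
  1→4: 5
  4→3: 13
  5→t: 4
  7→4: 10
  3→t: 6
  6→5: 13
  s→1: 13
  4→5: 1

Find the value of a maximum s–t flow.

10

Augment s→7→2→3→t: bottleneck 1. Total 1.
Augment s→7→4→3→t: bottleneck 4. Total 5.
Augment s→1→4→3→t: bottleneck 1. Total 6.
Augment s→1→4→5→t: bottleneck 1. Total 7.
Augment s→1→6→5→t: bottleneck 3. Total 10.
No augmenting path remains in the residual graph.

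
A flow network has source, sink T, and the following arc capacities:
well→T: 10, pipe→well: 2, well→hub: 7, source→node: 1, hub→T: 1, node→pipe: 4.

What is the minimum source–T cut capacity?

1

Max flow = 1 (via 1 augmenting path).
In the residual at optimum, the set reachable from source is {source}.
Cut edges: source→node (cap 1). Sum = 1.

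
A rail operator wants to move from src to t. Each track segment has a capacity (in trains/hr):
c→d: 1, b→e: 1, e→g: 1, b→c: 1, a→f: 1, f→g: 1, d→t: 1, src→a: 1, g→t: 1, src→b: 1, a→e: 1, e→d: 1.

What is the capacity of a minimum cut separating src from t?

2

Max flow = 2 (via 2 augmenting paths).
In the residual at optimum, the set reachable from src is {src}.
Cut edges: src→b (cap 1), src→a (cap 1). Sum = 2.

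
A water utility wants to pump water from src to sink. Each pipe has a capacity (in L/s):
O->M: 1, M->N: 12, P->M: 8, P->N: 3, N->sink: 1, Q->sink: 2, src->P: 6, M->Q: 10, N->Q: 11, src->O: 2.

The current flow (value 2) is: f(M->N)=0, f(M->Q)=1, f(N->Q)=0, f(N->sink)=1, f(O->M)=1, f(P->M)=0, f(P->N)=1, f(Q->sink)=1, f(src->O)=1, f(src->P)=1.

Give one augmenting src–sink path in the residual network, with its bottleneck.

src->P->M->Q->sink, bottleneck 1

Residual along src->P->M->Q->sink: src->P: 5, P->M: 8, M->Q: 9, Q->sink: 1.
Bottleneck = min = 1.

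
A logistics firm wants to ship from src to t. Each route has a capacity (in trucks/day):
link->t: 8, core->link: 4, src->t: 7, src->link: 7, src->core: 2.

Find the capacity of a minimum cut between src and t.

15

Max flow = 15 (via 3 augmenting paths).
In the residual at optimum, the set reachable from src is {core, link, src}.
Cut edges: src->t (cap 7), link->t (cap 8). Sum = 15.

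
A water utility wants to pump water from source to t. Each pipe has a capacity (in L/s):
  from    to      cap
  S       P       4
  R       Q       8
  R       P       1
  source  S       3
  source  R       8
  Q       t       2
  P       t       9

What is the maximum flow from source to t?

6

Augment source→R→Q→t: bottleneck 2. Total 2.
Augment source→R→P→t: bottleneck 1. Total 3.
Augment source→S→P→t: bottleneck 3. Total 6.
No augmenting path remains in the residual graph.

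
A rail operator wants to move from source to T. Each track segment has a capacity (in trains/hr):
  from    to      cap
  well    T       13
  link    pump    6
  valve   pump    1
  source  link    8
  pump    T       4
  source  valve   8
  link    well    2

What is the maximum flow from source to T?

Augment source->valve->pump->T: bottleneck 1. Total 1.
Augment source->link->pump->T: bottleneck 3. Total 4.
Augment source->link->well->T: bottleneck 2. Total 6.
No augmenting path remains in the residual graph.

6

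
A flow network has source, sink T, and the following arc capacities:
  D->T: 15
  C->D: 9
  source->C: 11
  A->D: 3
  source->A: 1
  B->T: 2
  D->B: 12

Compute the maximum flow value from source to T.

Augment source->C->D->T: bottleneck 9. Total 9.
Augment source->A->D->T: bottleneck 1. Total 10.
No augmenting path remains in the residual graph.

10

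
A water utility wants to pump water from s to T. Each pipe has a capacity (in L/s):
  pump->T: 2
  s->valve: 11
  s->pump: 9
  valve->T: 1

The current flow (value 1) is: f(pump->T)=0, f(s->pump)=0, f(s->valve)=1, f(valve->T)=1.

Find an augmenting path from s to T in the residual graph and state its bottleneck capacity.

s->pump->T, bottleneck 2

Residual along s->pump->T: s->pump: 9, pump->T: 2.
Bottleneck = min = 2.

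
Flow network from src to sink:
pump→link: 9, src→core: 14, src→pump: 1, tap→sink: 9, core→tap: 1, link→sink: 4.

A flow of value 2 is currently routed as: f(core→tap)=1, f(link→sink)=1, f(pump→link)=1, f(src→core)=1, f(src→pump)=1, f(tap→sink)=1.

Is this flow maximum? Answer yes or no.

Residual reachable from src: {core, src}; sink is not reachable.
Saturated cut: core→tap, src→pump with total capacity 2 = current flow value. Flow is maximum.

Yes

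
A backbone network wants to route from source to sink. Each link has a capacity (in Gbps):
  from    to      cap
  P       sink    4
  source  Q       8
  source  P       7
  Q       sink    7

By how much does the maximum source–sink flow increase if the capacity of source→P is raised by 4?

Original max flow = 11.
Edge source→P does not cross the min cut (source side {P, Q, source}), so extra capacity there cannot help.
New max flow = 11. Increase = 0.

0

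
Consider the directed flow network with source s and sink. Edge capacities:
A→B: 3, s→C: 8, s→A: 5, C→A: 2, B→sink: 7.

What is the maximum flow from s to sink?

3

Augment s→A→B→sink: bottleneck 3. Total 3.
No augmenting path remains in the residual graph.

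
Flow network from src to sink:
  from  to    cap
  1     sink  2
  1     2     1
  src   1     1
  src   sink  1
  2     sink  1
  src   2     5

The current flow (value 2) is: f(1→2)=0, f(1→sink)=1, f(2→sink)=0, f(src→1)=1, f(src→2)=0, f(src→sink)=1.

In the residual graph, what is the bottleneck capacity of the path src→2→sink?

1

Residual capacities along the path: src→2: 5, 2→sink: 1.
Minimum is 1.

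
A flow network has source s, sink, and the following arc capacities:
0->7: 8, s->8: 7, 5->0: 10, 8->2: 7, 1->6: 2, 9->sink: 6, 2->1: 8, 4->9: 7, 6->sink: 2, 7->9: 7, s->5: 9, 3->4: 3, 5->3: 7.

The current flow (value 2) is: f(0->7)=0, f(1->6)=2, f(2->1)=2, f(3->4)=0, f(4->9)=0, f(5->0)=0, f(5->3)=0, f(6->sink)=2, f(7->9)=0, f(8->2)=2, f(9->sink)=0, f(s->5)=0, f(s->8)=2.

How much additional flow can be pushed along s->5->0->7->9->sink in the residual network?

6

Residual capacities along the path: s->5: 9, 5->0: 10, 0->7: 8, 7->9: 7, 9->sink: 6.
Minimum is 6.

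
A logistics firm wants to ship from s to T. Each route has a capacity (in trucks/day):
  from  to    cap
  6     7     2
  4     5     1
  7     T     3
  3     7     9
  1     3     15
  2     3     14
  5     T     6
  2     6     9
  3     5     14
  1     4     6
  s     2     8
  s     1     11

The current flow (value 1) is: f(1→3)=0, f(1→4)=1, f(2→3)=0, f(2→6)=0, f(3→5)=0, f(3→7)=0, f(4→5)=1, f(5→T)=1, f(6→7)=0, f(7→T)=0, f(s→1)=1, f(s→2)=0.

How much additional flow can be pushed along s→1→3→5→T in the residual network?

5

Residual capacities along the path: s→1: 10, 1→3: 15, 3→5: 14, 5→T: 5.
Minimum is 5.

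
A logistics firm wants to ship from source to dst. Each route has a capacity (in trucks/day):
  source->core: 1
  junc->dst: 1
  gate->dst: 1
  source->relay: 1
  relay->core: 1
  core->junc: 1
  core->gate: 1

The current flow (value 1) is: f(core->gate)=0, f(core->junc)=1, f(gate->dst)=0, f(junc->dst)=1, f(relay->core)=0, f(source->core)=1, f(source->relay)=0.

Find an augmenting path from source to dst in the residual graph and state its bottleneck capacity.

source->relay->core->gate->dst, bottleneck 1

Residual along source->relay->core->gate->dst: source->relay: 1, relay->core: 1, core->gate: 1, gate->dst: 1.
Bottleneck = min = 1.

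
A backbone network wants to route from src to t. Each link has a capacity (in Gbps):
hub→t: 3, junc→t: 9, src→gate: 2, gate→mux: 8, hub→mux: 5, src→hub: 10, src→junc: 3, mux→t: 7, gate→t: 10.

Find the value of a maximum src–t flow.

13

Augment src→gate→t: bottleneck 2. Total 2.
Augment src→hub→t: bottleneck 3. Total 5.
Augment src→junc→t: bottleneck 3. Total 8.
Augment src→hub→mux→t: bottleneck 5. Total 13.
No augmenting path remains in the residual graph.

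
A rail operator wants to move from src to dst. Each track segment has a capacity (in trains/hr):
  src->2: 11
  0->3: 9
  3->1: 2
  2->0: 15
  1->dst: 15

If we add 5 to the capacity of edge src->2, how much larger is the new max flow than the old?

Original max flow = 2.
Edge src->2 does not cross the min cut (source side {0, 2, 3, src}), so extra capacity there cannot help.
New max flow = 2. Increase = 0.

0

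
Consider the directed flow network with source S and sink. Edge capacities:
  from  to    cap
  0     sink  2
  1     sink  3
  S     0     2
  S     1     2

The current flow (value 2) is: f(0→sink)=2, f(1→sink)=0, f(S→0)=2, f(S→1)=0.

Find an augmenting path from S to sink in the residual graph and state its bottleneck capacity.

Residual along S→1→sink: S→1: 2, 1→sink: 3.
Bottleneck = min = 2.

S→1→sink, bottleneck 2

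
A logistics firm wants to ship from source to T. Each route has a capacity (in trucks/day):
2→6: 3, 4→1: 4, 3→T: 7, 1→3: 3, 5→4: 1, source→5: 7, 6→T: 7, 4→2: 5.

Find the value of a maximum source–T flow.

Augment source→5→4→2→6→T: bottleneck 1. Total 1.
No augmenting path remains in the residual graph.

1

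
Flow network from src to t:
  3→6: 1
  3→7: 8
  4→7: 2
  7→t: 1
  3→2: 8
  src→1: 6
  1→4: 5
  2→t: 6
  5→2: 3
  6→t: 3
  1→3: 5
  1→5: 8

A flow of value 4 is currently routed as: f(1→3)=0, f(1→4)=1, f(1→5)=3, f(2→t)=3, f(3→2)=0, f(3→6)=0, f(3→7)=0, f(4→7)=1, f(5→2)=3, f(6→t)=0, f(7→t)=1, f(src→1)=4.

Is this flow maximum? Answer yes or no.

No

Residual path src→1→3→6→t has bottleneck 1 > 0.
Pushing 1 along it raises the flow to 5, so the given flow is not maximum.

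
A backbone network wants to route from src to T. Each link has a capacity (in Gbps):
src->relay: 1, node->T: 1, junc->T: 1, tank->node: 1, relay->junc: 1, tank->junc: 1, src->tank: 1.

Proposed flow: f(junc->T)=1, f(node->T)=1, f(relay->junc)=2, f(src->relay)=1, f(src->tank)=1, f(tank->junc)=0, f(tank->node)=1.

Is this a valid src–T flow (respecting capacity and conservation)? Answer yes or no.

Capacity violated on relay->junc: flow 2 > capacity 1.

No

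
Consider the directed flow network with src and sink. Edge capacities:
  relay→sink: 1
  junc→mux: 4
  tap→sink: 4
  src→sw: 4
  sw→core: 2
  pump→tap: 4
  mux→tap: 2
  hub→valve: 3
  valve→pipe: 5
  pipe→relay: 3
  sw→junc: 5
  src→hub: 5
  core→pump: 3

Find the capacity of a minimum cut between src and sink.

Max flow = 5 (via 3 augmenting paths).
In the residual at optimum, the set reachable from src is {hub, pipe, relay, src, valve}.
Cut edges: src→sw (cap 4), relay→sink (cap 1). Sum = 5.

5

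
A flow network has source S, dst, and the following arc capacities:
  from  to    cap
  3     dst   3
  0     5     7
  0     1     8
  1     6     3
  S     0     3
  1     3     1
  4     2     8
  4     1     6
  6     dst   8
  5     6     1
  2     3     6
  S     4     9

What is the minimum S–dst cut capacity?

Max flow = 7 (via 5 augmenting paths).
In the residual at optimum, the set reachable from S is {0, 1, 2, 3, 4, 5, S}.
Cut edges: 5->6 (cap 1), 1->6 (cap 3), 3->dst (cap 3). Sum = 7.

7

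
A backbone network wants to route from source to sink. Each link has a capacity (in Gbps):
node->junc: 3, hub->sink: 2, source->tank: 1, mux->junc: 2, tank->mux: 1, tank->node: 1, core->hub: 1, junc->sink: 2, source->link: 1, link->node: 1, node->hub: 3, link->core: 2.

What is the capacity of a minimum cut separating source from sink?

Max flow = 2 (via 2 augmenting paths).
In the residual at optimum, the set reachable from source is {source}.
Cut edges: source->link (cap 1), source->tank (cap 1). Sum = 2.

2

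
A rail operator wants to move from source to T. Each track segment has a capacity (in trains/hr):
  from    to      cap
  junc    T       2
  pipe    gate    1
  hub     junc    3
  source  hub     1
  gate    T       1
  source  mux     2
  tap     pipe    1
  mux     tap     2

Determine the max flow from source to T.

Augment source->hub->junc->T: bottleneck 1. Total 1.
Augment source->mux->tap->pipe->gate->T: bottleneck 1. Total 2.
No augmenting path remains in the residual graph.

2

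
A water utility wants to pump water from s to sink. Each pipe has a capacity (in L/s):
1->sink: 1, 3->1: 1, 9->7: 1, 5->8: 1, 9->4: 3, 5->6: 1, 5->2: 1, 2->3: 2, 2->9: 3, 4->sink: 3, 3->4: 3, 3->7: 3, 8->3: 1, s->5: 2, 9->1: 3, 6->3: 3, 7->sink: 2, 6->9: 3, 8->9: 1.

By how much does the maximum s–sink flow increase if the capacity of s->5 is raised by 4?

Original max flow = 2.
After raising cap(s->5), augmenting paths through that edge carry 1 more unit.
New max flow = 3. Increase = 1.

1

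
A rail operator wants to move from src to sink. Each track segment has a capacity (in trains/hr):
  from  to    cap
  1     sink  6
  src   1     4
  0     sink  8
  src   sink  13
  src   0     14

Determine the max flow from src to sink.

Augment src→sink: bottleneck 13. Total 13.
Augment src→0→sink: bottleneck 8. Total 21.
Augment src→1→sink: bottleneck 4. Total 25.
No augmenting path remains in the residual graph.

25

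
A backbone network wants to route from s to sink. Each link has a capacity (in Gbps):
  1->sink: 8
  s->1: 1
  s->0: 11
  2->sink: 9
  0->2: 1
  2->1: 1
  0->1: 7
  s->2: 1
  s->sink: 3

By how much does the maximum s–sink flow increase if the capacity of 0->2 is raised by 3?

Original max flow = 13.
After raising cap(0->2), augmenting paths through that edge carry 3 more units.
New max flow = 16. Increase = 3.

3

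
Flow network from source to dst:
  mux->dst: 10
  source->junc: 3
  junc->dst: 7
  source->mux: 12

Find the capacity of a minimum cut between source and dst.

13

Max flow = 13 (via 2 augmenting paths).
In the residual at optimum, the set reachable from source is {mux, source}.
Cut edges: source->junc (cap 3), mux->dst (cap 10). Sum = 13.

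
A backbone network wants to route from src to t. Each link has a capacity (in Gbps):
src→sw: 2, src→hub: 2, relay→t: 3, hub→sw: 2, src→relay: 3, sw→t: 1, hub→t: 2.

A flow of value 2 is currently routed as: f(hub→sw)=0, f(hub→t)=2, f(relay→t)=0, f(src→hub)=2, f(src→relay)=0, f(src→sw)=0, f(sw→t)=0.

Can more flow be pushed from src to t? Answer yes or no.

Residual path src→sw→t has bottleneck 1 > 0.
Pushing 1 along it raises the flow to 3, so the given flow is not maximum.

Yes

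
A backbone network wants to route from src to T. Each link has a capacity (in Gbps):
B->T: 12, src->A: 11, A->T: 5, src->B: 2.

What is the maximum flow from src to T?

7

Augment src->B->T: bottleneck 2. Total 2.
Augment src->A->T: bottleneck 5. Total 7.
No augmenting path remains in the residual graph.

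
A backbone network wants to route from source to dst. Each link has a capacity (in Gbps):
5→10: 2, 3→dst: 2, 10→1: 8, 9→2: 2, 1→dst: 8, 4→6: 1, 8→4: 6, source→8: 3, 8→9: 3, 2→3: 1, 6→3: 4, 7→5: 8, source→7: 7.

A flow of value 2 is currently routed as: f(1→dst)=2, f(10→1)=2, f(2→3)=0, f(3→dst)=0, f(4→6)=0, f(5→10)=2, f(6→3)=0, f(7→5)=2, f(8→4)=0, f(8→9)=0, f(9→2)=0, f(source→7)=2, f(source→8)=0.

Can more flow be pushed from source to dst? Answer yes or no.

Residual path source→8→4→6→3→dst has bottleneck 1 > 0.
Pushing 1 along it raises the flow to 3, so the given flow is not maximum.

Yes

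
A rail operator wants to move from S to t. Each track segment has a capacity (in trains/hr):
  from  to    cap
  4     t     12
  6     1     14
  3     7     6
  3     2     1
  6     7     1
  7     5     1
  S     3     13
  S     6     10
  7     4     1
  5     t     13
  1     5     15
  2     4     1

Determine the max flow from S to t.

Augment S→6→1→5→t: bottleneck 10. Total 10.
Augment S→3→7→5→t: bottleneck 1. Total 11.
Augment S→3→7→4→t: bottleneck 1. Total 12.
Augment S→3→2→4→t: bottleneck 1. Total 13.
No augmenting path remains in the residual graph.

13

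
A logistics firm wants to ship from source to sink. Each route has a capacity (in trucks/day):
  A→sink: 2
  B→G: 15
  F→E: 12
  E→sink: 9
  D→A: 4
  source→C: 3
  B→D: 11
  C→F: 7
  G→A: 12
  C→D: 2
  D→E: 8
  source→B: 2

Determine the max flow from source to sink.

Augment source→C→F→E→sink: bottleneck 3. Total 3.
Augment source→B→D→E→sink: bottleneck 2. Total 5.
No augmenting path remains in the residual graph.

5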